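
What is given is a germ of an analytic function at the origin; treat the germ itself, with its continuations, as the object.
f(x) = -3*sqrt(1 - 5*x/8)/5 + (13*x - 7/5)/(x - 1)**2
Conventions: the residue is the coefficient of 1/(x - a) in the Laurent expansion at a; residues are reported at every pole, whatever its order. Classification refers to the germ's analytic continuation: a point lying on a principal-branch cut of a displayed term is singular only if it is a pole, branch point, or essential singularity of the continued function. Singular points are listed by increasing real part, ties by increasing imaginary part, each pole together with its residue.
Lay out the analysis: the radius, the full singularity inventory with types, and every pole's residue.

Radius of convergence at 0: 1.
At 1: a pole of order 2; residue 13.
At 8/5: an algebraic (square-root) branch point.

Denominator factor (x - 1)^2: pole of order 2 at 1, modulus 1.
Branch term (-3/5)*sqrt(1 - x/(8/5)): its argument vanishes at x = 8/5, a square-root branch point, modulus 8/5.
The radius of convergence is the smallest modulus among the singular points: 1.
The branch term is analytic at 1 and contributes nothing to the residue; only the rational part matters.
At the order-2 pole 1 set g(x) = (x - (1))^2*(rational part) = 13*x - 7/5.
Order-2 pole: residue = g'(a); g'(1) = 13, so the residue is 13.
List the singular points by increasing real part (a conjugate pair: the negative imaginary part first).


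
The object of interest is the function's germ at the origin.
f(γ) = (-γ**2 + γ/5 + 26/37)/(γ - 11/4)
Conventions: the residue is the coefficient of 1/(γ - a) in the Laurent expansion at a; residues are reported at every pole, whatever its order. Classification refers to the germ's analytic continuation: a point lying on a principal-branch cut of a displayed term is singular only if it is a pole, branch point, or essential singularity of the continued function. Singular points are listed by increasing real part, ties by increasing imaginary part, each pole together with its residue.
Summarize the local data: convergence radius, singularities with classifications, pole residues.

Radius of convergence at 0: 11/4.
At 11/4: a pole of order 1; residue -18677/2960.

Denominator factor (γ - 11/4): pole of order 1 at 11/4, modulus 11/4.
The radius of convergence is the smallest modulus among the singular points: 11/4.
At the order-1 pole 11/4 set g(γ) = (γ - (11/4))*f(γ) = -γ**2 + γ/5 + 26/37.
Simple pole: residue = g(a) at a = 11/4, which is -18677/2960.


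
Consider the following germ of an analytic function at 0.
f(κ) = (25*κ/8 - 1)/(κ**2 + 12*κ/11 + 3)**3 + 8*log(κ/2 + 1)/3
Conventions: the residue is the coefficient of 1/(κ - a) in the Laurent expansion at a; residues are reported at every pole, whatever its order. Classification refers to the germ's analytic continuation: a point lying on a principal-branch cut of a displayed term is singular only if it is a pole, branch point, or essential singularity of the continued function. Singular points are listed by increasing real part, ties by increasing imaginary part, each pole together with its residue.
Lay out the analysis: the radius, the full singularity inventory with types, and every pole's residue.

Radius of convergence at 0: sqrt(3).
At -2: a logarithmic branch point.
At (-6/11) - ((1/11)*sqrt(327))*i: a pole of order 3; residue -((1742279/745936704)*sqrt(327))*i.
At (-6/11) + ((1/11)*sqrt(327))*i: a pole of order 3; residue ((1742279/745936704)*sqrt(327))*i.

Denominator factor (κ**2 + 12*κ/11 + 3)^3: discriminant -1308/121, complex-conjugate roots (-6/11) + ((1/11)*sqrt(327))*i and (-6/11) - ((1/11)*sqrt(327))*i; poles of order 3, moduli sqrt(3) and sqrt(3).
Branch term (8/3)*log(1 - κ/(-2)): its argument vanishes at κ = -2, a logarithmic branch point, modulus 2.
The radius of convergence is the smallest modulus among the singular points: sqrt(3).
The branch term is analytic at (-6/11) - ((1/11)*sqrt(327))*i and contributes nothing to the residue; only the rational part matters.
The factor κ**2 + 12*κ/11 + 3 splits as (κ - a)(κ - a') with a = (-6/11) - ((1/11)*sqrt(327))*i, a' = (-6/11) + ((1/11)*sqrt(327))*i. At the order-3 pole a set g(κ) = (κ - a)^3*(rational part) = [25*κ/8 - 1] / (κ - a')^3.
Order-3 pole: residue = g''(a)/2; g''((-6/11) - ((1/11)*sqrt(327))*i) = -((1742279/372968352)*sqrt(327))*i, so the residue is -((1742279/745936704)*sqrt(327))*i.
The branch term is analytic at (-6/11) + ((1/11)*sqrt(327))*i and contributes nothing to the residue; only the rational part matters.
The factor κ**2 + 12*κ/11 + 3 splits as (κ - a)(κ - a') with a = (-6/11) + ((1/11)*sqrt(327))*i, a' = (-6/11) - ((1/11)*sqrt(327))*i. At the order-3 pole a set g(κ) = (κ - a)^3*(rational part) = [25*κ/8 - 1] / (κ - a')^3.
Order-3 pole: residue = g''(a)/2; g''((-6/11) + ((1/11)*sqrt(327))*i) = ((1742279/372968352)*sqrt(327))*i, so the residue is ((1742279/745936704)*sqrt(327))*i.
List the singular points by increasing real part (a conjugate pair: the negative imaginary part first).


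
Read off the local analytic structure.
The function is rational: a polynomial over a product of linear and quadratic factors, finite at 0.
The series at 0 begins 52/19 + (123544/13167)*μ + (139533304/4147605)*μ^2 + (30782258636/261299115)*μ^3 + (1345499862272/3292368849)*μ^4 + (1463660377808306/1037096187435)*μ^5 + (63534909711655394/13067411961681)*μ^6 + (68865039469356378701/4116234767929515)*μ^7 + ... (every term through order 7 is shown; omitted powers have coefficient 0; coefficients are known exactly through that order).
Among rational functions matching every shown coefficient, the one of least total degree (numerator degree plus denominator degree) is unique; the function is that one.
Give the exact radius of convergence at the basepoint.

The radius of convergence is -1 + (1/3)*sqrt(15).

No rational of total degree below 6 reproduces all 8 coefficients; solving the [2/4] Pade equations on them gives f(μ) = (-19*μ**2/10 - 19*μ/11 + 39/19)/((μ**2 + 10*μ/7 - 9/8)*(μ**2 + 2*μ - 2/3)), whose expansion matches every shown term.
Denominator factor (μ**2 + 2*μ - 2/3): discriminant 20/3, real irrational roots -1 + (1/3)*sqrt(15) and -1 - (1/3)*sqrt(15); poles of order 1, moduli -1 + (1/3)*sqrt(15) and 1 + (1/3)*sqrt(15).
Denominator factor (μ**2 + 10*μ/7 - 9/8): discriminant 641/98, real irrational roots -5/7 + (1/28)*sqrt(1282) and -5/7 - (1/28)*sqrt(1282); poles of order 1, moduli -5/7 + (1/28)*sqrt(1282) and 5/7 + (1/28)*sqrt(1282).
The radius of convergence is the smallest modulus among the singular points: -1 + (1/3)*sqrt(15).


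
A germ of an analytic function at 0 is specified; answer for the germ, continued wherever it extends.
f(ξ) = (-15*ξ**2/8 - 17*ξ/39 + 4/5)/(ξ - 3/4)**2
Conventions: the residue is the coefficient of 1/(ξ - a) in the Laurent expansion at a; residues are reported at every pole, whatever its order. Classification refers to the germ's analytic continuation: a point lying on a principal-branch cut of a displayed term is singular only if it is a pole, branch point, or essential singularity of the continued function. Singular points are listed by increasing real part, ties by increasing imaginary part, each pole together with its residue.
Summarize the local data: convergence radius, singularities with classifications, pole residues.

Radius of convergence at 0: 3/4.
At 3/4: a pole of order 2; residue -2027/624.

Denominator factor (ξ - 3/4)^2: pole of order 2 at 3/4, modulus 3/4.
The radius of convergence is the smallest modulus among the singular points: 3/4.
At the order-2 pole 3/4 set g(ξ) = (ξ - (3/4))^2*f(ξ) = -15*ξ**2/8 - 17*ξ/39 + 4/5.
Order-2 pole: residue = g'(a); g'(3/4) = -2027/624, so the residue is -2027/624.


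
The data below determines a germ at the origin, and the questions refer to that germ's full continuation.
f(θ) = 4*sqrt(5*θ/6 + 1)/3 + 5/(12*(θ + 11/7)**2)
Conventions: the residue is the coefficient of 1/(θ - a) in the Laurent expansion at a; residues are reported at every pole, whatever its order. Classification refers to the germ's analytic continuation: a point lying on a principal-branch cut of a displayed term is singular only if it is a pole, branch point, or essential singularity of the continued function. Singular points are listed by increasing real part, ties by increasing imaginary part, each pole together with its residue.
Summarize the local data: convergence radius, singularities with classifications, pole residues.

Radius of convergence at 0: 6/5.
At -11/7: a pole of order 2; residue 0.
At -6/5: an algebraic (square-root) branch point.

Denominator factor (θ + 11/7)^2: pole of order 2 at -11/7, modulus 11/7.
Branch term (4/3)*sqrt(1 - θ/(-6/5)): its argument vanishes at θ = -6/5, a square-root branch point, modulus 6/5.
The radius of convergence is the smallest modulus among the singular points: 6/5.
The branch term is analytic at -11/7 and contributes nothing to the residue; only the rational part matters.
At the order-2 pole -11/7 set g(θ) = (θ - (-11/7))^2*(rational part) = 5/12.
Order-2 pole: residue = g'(a); g'(-11/7) = 0, so the residue is 0.
List the singular points by increasing real part (a conjugate pair: the negative imaginary part first).


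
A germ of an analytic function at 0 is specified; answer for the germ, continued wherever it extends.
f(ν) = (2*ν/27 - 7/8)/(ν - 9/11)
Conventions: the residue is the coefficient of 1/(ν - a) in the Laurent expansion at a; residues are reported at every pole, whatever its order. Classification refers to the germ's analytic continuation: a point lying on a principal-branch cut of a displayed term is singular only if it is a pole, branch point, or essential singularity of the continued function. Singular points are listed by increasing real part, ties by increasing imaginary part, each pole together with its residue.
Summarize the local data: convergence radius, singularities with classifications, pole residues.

Radius of convergence at 0: 9/11.
At 9/11: a pole of order 1; residue -215/264.

Denominator factor (ν - 9/11): pole of order 1 at 9/11, modulus 9/11.
The radius of convergence is the smallest modulus among the singular points: 9/11.
At the order-1 pole 9/11 set g(ν) = (ν - (9/11))*f(ν) = 2*ν/27 - 7/8.
Simple pole: residue = g(a) at a = 9/11, which is -215/264.


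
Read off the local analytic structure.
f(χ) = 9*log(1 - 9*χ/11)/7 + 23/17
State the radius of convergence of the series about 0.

Branch term (9/7)*log(1 - χ/(11/9)): its argument vanishes at χ = 11/9, a logarithmic branch point, modulus 11/9.
The radius of convergence is the smallest modulus among the singular points: 11/9.

The radius of convergence is 11/9.


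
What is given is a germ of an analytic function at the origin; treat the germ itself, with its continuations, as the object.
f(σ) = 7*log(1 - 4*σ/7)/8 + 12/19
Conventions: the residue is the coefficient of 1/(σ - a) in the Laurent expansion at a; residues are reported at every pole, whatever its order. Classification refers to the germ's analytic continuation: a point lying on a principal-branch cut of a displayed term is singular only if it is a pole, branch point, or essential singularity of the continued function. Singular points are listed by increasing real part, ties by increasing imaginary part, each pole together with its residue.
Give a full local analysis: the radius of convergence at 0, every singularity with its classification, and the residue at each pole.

Branch term (7/8)*log(1 - σ/(7/4)): its argument vanishes at σ = 7/4, a logarithmic branch point, modulus 7/4.
The radius of convergence is the smallest modulus among the singular points: 7/4.

Radius of convergence at 0: 7/4.
At 7/4: a logarithmic branch point.


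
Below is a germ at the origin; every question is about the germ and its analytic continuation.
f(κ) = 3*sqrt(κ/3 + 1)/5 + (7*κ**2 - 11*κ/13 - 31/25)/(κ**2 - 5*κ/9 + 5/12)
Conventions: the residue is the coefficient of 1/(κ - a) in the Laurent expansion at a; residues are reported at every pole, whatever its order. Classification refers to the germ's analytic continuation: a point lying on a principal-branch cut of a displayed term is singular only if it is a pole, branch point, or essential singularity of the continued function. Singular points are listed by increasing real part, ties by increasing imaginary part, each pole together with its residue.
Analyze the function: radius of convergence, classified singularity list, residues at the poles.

Denominator factor (κ**2 - 5*κ/9 + 5/12): discriminant -110/81, complex-conjugate roots (5/18) + ((1/18)*sqrt(110))*i and (5/18) - ((1/18)*sqrt(110))*i; poles of order 1, moduli (1/6)*sqrt(15) and (1/6)*sqrt(15).
Branch term (3/5)*sqrt(1 - κ/(-3)): its argument vanishes at κ = -3, a square-root branch point, modulus 3.
The radius of convergence is the smallest modulus among the singular points: (1/6)*sqrt(15).
The branch term is analytic at (5/18) - ((1/18)*sqrt(110))*i and contributes nothing to the residue; only the rational part matters.
The factor κ**2 - 5*κ/9 + 5/12 splits as (κ - a)(κ - a') with a = (5/18) - ((1/18)*sqrt(110))*i, a' = (5/18) + ((1/18)*sqrt(110))*i. At the order-1 pole a set g(κ) = (κ - a)*(rational part) = [7*κ**2 - 11*κ/13 - 31/25] / (κ - a').
Simple pole: residue = g(a) at a = (5/18) - ((1/18)*sqrt(110))*i, which is (178/117) - ((348697/1287000)*sqrt(110))*i.
The branch term is analytic at (5/18) + ((1/18)*sqrt(110))*i and contributes nothing to the residue; only the rational part matters.
The factor κ**2 - 5*κ/9 + 5/12 splits as (κ - a)(κ - a') with a = (5/18) + ((1/18)*sqrt(110))*i, a' = (5/18) - ((1/18)*sqrt(110))*i. At the order-1 pole a set g(κ) = (κ - a)*(rational part) = [7*κ**2 - 11*κ/13 - 31/25] / (κ - a').
Simple pole: residue = g(a) at a = (5/18) + ((1/18)*sqrt(110))*i, which is (178/117) + ((348697/1287000)*sqrt(110))*i.
List the singular points by increasing real part (a conjugate pair: the negative imaginary part first).

Radius of convergence at 0: (1/6)*sqrt(15).
At -3: an algebraic (square-root) branch point.
At (5/18) - ((1/18)*sqrt(110))*i: a pole of order 1; residue (178/117) - ((348697/1287000)*sqrt(110))*i.
At (5/18) + ((1/18)*sqrt(110))*i: a pole of order 1; residue (178/117) + ((348697/1287000)*sqrt(110))*i.


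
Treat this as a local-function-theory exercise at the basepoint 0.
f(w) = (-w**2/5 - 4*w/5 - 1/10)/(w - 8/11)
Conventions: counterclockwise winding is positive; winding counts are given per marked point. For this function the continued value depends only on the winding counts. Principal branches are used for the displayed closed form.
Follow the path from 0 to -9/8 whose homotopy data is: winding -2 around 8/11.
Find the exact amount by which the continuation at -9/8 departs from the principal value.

The function is rational, hence single-valued: continuing it around any pole returns the same value, so the difference is 0.

Continued minus principal equals 0.


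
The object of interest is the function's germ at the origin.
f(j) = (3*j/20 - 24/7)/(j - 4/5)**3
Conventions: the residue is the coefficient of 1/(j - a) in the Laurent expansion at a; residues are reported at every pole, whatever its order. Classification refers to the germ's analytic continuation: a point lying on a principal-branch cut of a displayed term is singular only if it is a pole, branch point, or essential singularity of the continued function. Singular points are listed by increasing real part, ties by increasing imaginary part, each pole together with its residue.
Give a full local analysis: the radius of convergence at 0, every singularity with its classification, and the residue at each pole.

Denominator factor (j - 4/5)^3: pole of order 3 at 4/5, modulus 4/5.
The radius of convergence is the smallest modulus among the singular points: 4/5.
At the order-3 pole 4/5 set g(j) = (j - (4/5))^3*f(j) = 3*j/20 - 24/7.
Order-3 pole: residue = g''(a)/2; g''(4/5) = 0, so the residue is 0.

Radius of convergence at 0: 4/5.
At 4/5: a pole of order 3; residue 0.


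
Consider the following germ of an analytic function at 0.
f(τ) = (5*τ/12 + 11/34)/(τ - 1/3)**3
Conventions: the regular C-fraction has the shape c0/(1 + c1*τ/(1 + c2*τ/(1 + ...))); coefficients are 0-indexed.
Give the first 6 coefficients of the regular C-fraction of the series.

Taylor coefficients (expand at 0): a_0 = -297/34, a_1 = -6111/68, a_2 = -38961/68, a_3 = -100845/34, a_4 = -232065/17, a_5 = -3960657/68.
c0 = a_0 = -297/34. Peel one level at a time: if S = 1 + c*τ/S' with S'(0) = 1, then c is the τ-coefficient of S and S' = c*τ/(S - 1).
S_1 = c0/f = 1 + (-679/66)*τ + (175327/4356)*τ^2 + ...; c1 = -679/66.
S_2 = c1*τ/(S_1 - 1) = 1 + (175327/44814)*τ + (3523851/461041)*τ^2 + ...; c2 = 175327/44814.
S_3 = c2*τ/(S_2 - 1) = 1 + (-232574166/119047033)*τ + (40389363234/30739556929)*τ^2 + ...; c3 = -232574166/119047033.
S_4 = c3*τ/(S_3 - 1) = 1 + (15389661973/22882452751)*τ + (15389661973/17033643169)*τ^2 + ...; c4 = 15389661973/22882452751.
S_5 = c4*τ/(S_4 - 1) = 1 + (-175327/130513)*τ + ...; c5 = -175327/130513.

The regular C-fraction coefficients are [-297/34, -679/66, 175327/44814, -232574166/119047033, 15389661973/22882452751, -175327/130513].


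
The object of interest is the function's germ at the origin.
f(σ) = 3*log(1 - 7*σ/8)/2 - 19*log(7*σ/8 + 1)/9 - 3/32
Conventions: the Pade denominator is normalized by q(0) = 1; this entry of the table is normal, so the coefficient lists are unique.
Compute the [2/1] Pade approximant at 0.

The Pade approximant has numerator coefficients [-3/32, -44135/12672, -810313/76032]; denominator coefficients [1, 455/132].

Taylor coefficients needed (expand at 0): a_0 = -3/32, a_1 = -455/144, a_2 = 539/2304, a_3 = -22295/27648.
Write the denominator as Q(σ) = 1 + q1*σ. Requiring Q*f - P = O(σ^4) with deg P <= 2 kills the coefficients of σ^3..σ^3 in Q*f:
  σ^3: a_3 + q1*a_2 = 0, i.e. -22295/27648 + (539/2304)*q1 = 0.
Solving this linear system: q1 = 455/132.
The numerator is Q*f truncated at degree 2: P0 = a_0 = -3/32; P1 = a_1 + q1*a_0 = -44135/12672; P2 = a_2 + q1*a_1 = -810313/76032.


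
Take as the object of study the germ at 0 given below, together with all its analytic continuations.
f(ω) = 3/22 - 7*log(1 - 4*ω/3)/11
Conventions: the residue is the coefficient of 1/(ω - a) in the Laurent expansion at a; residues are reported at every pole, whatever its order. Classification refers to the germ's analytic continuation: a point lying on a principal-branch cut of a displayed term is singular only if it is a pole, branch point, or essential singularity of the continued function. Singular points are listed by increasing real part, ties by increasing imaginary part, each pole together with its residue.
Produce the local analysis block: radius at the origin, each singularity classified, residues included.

Radius of convergence at 0: 3/4.
At 3/4: a logarithmic branch point.

Branch term (-7/11)*log(1 - ω/(3/4)): its argument vanishes at ω = 3/4, a logarithmic branch point, modulus 3/4.
The radius of convergence is the smallest modulus among the singular points: 3/4.


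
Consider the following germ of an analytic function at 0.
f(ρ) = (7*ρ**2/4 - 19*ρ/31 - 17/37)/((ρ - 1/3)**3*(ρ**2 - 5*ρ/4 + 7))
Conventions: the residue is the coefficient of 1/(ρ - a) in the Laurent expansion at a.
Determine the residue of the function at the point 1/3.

The residue is 4472302032/16055156587.


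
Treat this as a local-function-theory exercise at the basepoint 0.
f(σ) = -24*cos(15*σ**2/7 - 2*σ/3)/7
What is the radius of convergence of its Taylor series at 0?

The factor cos(15*σ**2/7 - 2*σ/3) is entire and contributes no finite singular point.
The polynomial part has no poles.
No finite singular points: the Taylor series at 0 converges everywhere.

The radius of convergence is infinite.


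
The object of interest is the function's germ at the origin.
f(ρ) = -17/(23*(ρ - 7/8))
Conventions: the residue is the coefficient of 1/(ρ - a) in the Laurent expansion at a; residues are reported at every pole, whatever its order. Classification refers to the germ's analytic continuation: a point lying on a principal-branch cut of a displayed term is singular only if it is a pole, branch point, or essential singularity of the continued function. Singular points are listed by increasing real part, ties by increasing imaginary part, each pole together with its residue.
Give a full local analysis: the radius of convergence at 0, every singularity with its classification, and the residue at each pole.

Denominator factor (ρ - 7/8): pole of order 1 at 7/8, modulus 7/8.
The radius of convergence is the smallest modulus among the singular points: 7/8.
At the order-1 pole 7/8 set g(ρ) = (ρ - (7/8))*f(ρ) = -17/23.
Simple pole: residue = g(a) at a = 7/8, which is -17/23.

Radius of convergence at 0: 7/8.
At 7/8: a pole of order 1; residue -17/23.


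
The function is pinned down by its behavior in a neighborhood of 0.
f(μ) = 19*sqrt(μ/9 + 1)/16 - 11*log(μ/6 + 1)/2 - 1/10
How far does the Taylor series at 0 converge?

The radius of convergence is 6.

Branch term (-11/2)*log(1 - μ/(-6)): its argument vanishes at μ = -6, a logarithmic branch point, modulus 6.
Branch term (19/16)*sqrt(1 - μ/(-9)): its argument vanishes at μ = -9, a square-root branch point, modulus 9.
The radius of convergence is the smallest modulus among the singular points: 6.


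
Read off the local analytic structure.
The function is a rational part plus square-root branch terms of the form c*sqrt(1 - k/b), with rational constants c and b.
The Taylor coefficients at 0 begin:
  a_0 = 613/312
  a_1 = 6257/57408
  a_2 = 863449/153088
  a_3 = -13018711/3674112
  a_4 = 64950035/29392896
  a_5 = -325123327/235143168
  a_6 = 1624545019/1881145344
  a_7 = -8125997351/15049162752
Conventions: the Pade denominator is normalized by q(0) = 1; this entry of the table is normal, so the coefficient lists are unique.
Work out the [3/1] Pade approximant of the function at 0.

Taylor coefficients needed (read off): a_0 = 613/312, a_1 = 6257/57408, a_2 = 863449/153088, a_3 = -13018711/3674112, a_4 = 64950035/29392896.
Write the denominator as Q(k) = 1 + q1*k. Requiring Q*f - P = O(k^5) with deg P <= 3 kills the coefficients of k^4..k^4 in Q*f:
  k^4: a_4 + q1*a_3 = 0, i.e. 64950035/29392896 + (-13018711/3674112)*q1 = 0.
Solving this linear system: q1 = 64950035/104149688.
The numerator is Q*f truncated at degree 3: P0 = a_0 = 613/312; P1 = a_1 + q1*a_0 = 1598058683/1197721412; P2 = a_2 + q1*a_1 = 3567032959/624898128; P3 = a_3 + q1*a_2 = -64993091/2499592512.

The Pade approximant has numerator coefficients [613/312, 1598058683/1197721412, 3567032959/624898128, -64993091/2499592512]; denominator coefficients [1, 64950035/104149688].


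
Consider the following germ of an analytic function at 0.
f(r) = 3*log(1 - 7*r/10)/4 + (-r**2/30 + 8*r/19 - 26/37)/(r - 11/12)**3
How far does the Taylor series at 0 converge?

Denominator factor (r - 11/12)^3: pole of order 3 at 11/12, modulus 11/12.
Branch term (3/4)*log(1 - r/(10/7)): its argument vanishes at r = 10/7, a logarithmic branch point, modulus 10/7.
The radius of convergence is the smallest modulus among the singular points: 11/12.

The radius of convergence is 11/12.


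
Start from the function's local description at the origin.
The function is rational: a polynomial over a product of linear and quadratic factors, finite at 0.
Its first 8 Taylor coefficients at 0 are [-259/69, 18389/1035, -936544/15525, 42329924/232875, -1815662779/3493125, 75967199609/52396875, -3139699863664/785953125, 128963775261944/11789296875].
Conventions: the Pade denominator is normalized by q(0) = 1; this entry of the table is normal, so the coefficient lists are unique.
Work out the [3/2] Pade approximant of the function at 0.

The Pade approximant has numerator coefficients [-259/69, 197617/92828, -1205645/1113936, 444185/1113936]; denominator coefficients [1, 252221/60540, 953429/242160].

Taylor coefficients needed (read off): a_0 = -259/69, a_1 = 18389/1035, a_2 = -936544/15525, a_3 = 42329924/232875, a_4 = -1815662779/3493125, a_5 = 75967199609/52396875.
Write the denominator as Q(ν) = 1 + q1*ν + q2*ν^2. Requiring Q*f - P = O(ν^6) with deg P <= 3 kills the coefficients of ν^4..ν^5 in Q*f:
  ν^4: a_4 + q1*a_3 + q2*a_2 = 0, i.e. -1815662779/3493125 + (42329924/232875)*q1 + (-936544/15525)*q2 = 0.
  ν^5: a_5 + q1*a_4 + q2*a_3 = 0, i.e. 75967199609/52396875 + (-1815662779/3493125)*q1 + (42329924/232875)*q2 = 0.
Solving this linear system: q1 = 252221/60540, q2 = 953429/242160.
The numerator is Q*f truncated at degree 3: P0 = a_0 = -259/69; P1 = a_1 + q1*a_0 = 197617/92828; P2 = a_2 + q1*a_1 + q2*a_0 = -1205645/1113936; P3 = a_3 + q1*a_2 + q2*a_1 = 444185/1113936.


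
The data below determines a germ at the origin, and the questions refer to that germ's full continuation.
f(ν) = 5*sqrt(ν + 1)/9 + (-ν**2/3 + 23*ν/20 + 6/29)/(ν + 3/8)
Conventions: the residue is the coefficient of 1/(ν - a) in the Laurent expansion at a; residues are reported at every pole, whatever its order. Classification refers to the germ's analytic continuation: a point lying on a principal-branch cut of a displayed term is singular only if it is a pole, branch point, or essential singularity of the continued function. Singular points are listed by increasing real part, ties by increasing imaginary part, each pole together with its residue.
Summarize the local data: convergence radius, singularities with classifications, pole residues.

Radius of convergence at 0: 3/8.
At -1: an algebraic (square-root) branch point.
At -3/8: a pole of order 1; residue -2517/9280.

Denominator factor (ν + 3/8): pole of order 1 at -3/8, modulus 3/8.
Branch term (5/9)*sqrt(1 - ν/(-1)): its argument vanishes at ν = -1, a square-root branch point, modulus 1.
The radius of convergence is the smallest modulus among the singular points: 3/8.
The branch term is analytic at -3/8 and contributes nothing to the residue; only the rational part matters.
At the order-1 pole -3/8 set g(ν) = (ν - (-3/8))*(rational part) = -ν**2/3 + 23*ν/20 + 6/29.
Simple pole: residue = g(a) at a = -3/8, which is -2517/9280.
List the singular points by increasing real part (a conjugate pair: the negative imaginary part first).


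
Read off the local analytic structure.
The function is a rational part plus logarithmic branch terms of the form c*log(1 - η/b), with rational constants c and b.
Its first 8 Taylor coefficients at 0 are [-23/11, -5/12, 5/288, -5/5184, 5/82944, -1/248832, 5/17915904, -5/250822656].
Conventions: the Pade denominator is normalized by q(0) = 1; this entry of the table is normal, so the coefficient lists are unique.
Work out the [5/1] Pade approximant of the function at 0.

Taylor coefficients needed (read off): a_0 = -23/11, a_1 = -5/12, a_2 = 5/288, a_3 = -5/5184, a_4 = 5/82944, a_5 = -1/248832, a_6 = 5/17915904.
Write the denominator as Q(η) = 1 + q1*η. Requiring Q*f - P = O(η^7) with deg P <= 5 kills the coefficients of η^6..η^6 in Q*f:
  η^6: a_6 + q1*a_5 = 0, i.e. 5/17915904 + (-1/248832)*q1 = 0.
Solving this linear system: q1 = 5/72.
The numerator is Q*f truncated at degree 5: P0 = a_0 = -23/11; P1 = a_1 + q1*a_0 = -445/792; P2 = a_2 + q1*a_1 = -5/432; P3 = a_3 + q1*a_2 = 5/20736; P4 = a_4 + q1*a_3 = -5/746496; P5 = a_5 + q1*a_4 = 1/5971968.

The Pade approximant has numerator coefficients [-23/11, -445/792, -5/432, 5/20736, -5/746496, 1/5971968]; denominator coefficients [1, 5/72].


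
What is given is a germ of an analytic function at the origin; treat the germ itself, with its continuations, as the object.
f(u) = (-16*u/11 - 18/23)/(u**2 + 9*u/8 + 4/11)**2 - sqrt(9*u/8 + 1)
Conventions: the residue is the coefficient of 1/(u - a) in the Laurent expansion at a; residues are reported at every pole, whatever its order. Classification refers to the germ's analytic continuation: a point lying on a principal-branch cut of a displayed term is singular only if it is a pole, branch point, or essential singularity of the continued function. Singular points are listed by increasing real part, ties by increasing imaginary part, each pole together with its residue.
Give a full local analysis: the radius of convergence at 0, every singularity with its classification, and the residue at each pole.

Denominator factor (u**2 + 9*u/8 + 4/11)^2: discriminant -133/704, complex-conjugate roots (-9/16) + ((1/176)*sqrt(1463))*i and (-9/16) - ((1/176)*sqrt(1463))*i; poles of order 2, moduli (2/11)*sqrt(11) and (2/11)*sqrt(11).
Branch term (-1)*sqrt(1 - u/(-8/9)): its argument vanishes at u = -8/9, a square-root branch point, modulus 8/9.
The radius of convergence is the smallest modulus among the singular points: (2/11)*sqrt(11).
The branch term is analytic at (-9/16) - ((1/176)*sqrt(1463))*i and contributes nothing to the residue; only the rational part matters.
The factor u**2 + 9*u/8 + 4/11 splits as (u - a)(u - a') with a = (-9/16) - ((1/176)*sqrt(1463))*i, a' = (-9/16) + ((1/176)*sqrt(1463))*i. At the order-2 pole a set g(u) = (u - a)^2*(rational part) = [-16*u/11 - 18/23] / (u - a')^2.
Order-2 pole: residue = g'(a); g'((-9/16) - ((1/176)*sqrt(1463))*i) = ((9216/406847)*sqrt(1463))*i, so the residue is ((9216/406847)*sqrt(1463))*i.
The branch term is analytic at (-9/16) + ((1/176)*sqrt(1463))*i and contributes nothing to the residue; only the rational part matters.
The factor u**2 + 9*u/8 + 4/11 splits as (u - a)(u - a') with a = (-9/16) + ((1/176)*sqrt(1463))*i, a' = (-9/16) - ((1/176)*sqrt(1463))*i. At the order-2 pole a set g(u) = (u - a)^2*(rational part) = [-16*u/11 - 18/23] / (u - a')^2.
Order-2 pole: residue = g'(a); g'((-9/16) + ((1/176)*sqrt(1463))*i) = -((9216/406847)*sqrt(1463))*i, so the residue is -((9216/406847)*sqrt(1463))*i.
List the singular points by increasing real part (a conjugate pair: the negative imaginary part first).

Radius of convergence at 0: (2/11)*sqrt(11).
At -8/9: an algebraic (square-root) branch point.
At (-9/16) - ((1/176)*sqrt(1463))*i: a pole of order 2; residue ((9216/406847)*sqrt(1463))*i.
At (-9/16) + ((1/176)*sqrt(1463))*i: a pole of order 2; residue -((9216/406847)*sqrt(1463))*i.


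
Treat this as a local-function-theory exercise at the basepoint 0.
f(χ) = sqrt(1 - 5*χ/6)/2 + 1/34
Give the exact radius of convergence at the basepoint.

The radius of convergence is 6/5.

Branch term (1/2)*sqrt(1 - χ/(6/5)): its argument vanishes at χ = 6/5, a square-root branch point, modulus 6/5.
The radius of convergence is the smallest modulus among the singular points: 6/5.


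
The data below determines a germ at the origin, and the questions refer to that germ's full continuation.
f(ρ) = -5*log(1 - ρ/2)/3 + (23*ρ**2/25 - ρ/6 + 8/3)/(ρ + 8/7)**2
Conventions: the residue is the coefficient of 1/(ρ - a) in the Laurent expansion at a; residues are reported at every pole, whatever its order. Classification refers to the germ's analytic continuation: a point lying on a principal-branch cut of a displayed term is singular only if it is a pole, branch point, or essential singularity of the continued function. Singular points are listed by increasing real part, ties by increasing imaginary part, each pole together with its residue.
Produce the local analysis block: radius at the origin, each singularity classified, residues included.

Denominator factor (ρ + 8/7)^2: pole of order 2 at -8/7, modulus 8/7.
Branch term (-5/3)*log(1 - ρ/(2)): its argument vanishes at ρ = 2, a logarithmic branch point, modulus 2.
The radius of convergence is the smallest modulus among the singular points: 8/7.
The branch term is analytic at -8/7 and contributes nothing to the residue; only the rational part matters.
At the order-2 pole -8/7 set g(ρ) = (ρ - (-8/7))^2*(rational part) = 23*ρ**2/25 - ρ/6 + 8/3.
Order-2 pole: residue = g'(a); g'(-8/7) = -2383/1050, so the residue is -2383/1050.
List the singular points by increasing real part (a conjugate pair: the negative imaginary part first).

Radius of convergence at 0: 8/7.
At -8/7: a pole of order 2; residue -2383/1050.
At 2: a logarithmic branch point.


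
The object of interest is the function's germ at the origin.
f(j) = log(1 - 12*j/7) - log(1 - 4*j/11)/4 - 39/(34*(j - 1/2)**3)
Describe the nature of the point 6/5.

Denominator factors: j - 1/2 = 7/10 at j = 6/5 — none vanishes.
Branch term log(1 - j/(7/12)): argument at 6/5 is -37/35, nonzero, so 6/5 is not its branch point (a point on a principal cut is still regular for the continued germ).
Branch term log(1 - j/(11/4)): argument at 6/5 is 31/55, nonzero, so 6/5 is not its branch point (a point on a principal cut is still regular for the continued germ).
So the germ continues analytically to 6/5.

The point is a regular point.


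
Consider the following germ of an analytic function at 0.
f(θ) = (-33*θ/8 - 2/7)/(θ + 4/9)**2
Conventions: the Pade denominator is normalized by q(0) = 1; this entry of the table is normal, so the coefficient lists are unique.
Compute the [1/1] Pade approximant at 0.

Taylor coefficients needed (expand at 0): a_0 = -81/56, a_1 = -12879/896, a_2 = 129033/1792.
Write the denominator as Q(θ) = 1 + q1*θ. Requiring Q*f - P = O(θ^3) with deg P <= 1 kills the coefficients of θ^2..θ^2 in Q*f:
  θ^2: a_2 + q1*a_1 = 0, i.e. 129033/1792 + (-12879/896)*q1 = 0.
Solving this linear system: q1 = 531/106.
The numerator is Q*f truncated at degree 1: P0 = a_0 = -81/56; P1 = a_1 + q1*a_0 = -1026675/47488.

The Pade approximant has numerator coefficients [-81/56, -1026675/47488]; denominator coefficients [1, 531/106].


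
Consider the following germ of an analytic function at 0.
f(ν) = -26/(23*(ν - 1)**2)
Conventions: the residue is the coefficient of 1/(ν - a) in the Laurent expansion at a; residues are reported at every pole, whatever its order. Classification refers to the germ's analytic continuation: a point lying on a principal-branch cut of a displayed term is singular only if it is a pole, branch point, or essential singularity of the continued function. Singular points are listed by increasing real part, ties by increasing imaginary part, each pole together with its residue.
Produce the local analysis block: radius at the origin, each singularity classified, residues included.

Radius of convergence at 0: 1.
At 1: a pole of order 2; residue 0.

Denominator factor (ν - 1)^2: pole of order 2 at 1, modulus 1.
The radius of convergence is the smallest modulus among the singular points: 1.
At the order-2 pole 1 set g(ν) = (ν - (1))^2*f(ν) = -26/23.
Order-2 pole: residue = g'(a); g'(1) = 0, so the residue is 0.


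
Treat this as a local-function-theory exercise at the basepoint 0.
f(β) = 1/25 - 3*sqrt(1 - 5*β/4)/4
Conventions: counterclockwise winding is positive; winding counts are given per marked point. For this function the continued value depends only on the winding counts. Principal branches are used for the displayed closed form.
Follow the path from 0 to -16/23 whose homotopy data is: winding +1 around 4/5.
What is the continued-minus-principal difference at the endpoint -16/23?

The rational part is single-valued and drops out of the difference; each branch term changes only by its own monodromy.
(-3/4)*sqrt(1 - β/(4/5)): winding +1 is odd, the square root flips sign, contributing -2*(-3/4)*sqrt(1 - (-16/23)/(4/5)) = -2*(-3/4)*sqrt(43/23) = (3/46)*sqrt(989).
Summing the contributions at β = -16/23 gives (3/46)*sqrt(989).

Continued minus principal equals (3/46)*sqrt(989).


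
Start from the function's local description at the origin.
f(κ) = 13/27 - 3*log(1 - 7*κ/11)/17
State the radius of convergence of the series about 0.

Branch term (-3/17)*log(1 - κ/(11/7)): its argument vanishes at κ = 11/7, a logarithmic branch point, modulus 11/7.
The radius of convergence is the smallest modulus among the singular points: 11/7.

The radius of convergence is 11/7.


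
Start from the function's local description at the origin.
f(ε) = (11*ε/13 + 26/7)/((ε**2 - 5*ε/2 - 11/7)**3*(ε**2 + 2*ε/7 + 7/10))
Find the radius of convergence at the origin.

The radius of convergence is -5/4 + (3/28)*sqrt(273).

Denominator factor (ε**2 - 5*ε/2 - 11/7)^3: discriminant 351/28, real irrational roots 5/4 + (3/28)*sqrt(273) and 5/4 - (3/28)*sqrt(273); poles of order 3, moduli 5/4 + (3/28)*sqrt(273) and -5/4 + (3/28)*sqrt(273).
Denominator factor (ε**2 + 2*ε/7 + 7/10): discriminant -666/245, complex-conjugate roots (-1/7) + ((3/70)*sqrt(370))*i and (-1/7) - ((3/70)*sqrt(370))*i; poles of order 1, moduli (1/10)*sqrt(70) and (1/10)*sqrt(70).
The radius of convergence is the smallest modulus among the singular points: -5/4 + (3/28)*sqrt(273).


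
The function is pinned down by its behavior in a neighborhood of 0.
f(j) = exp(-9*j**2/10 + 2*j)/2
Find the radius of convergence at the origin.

The factor exp(-9*j**2/10 + 2*j) is entire and contributes no finite singular point.
The polynomial part has no poles.
No finite singular points: the Taylor series at 0 converges everywhere.

The radius of convergence is infinite.


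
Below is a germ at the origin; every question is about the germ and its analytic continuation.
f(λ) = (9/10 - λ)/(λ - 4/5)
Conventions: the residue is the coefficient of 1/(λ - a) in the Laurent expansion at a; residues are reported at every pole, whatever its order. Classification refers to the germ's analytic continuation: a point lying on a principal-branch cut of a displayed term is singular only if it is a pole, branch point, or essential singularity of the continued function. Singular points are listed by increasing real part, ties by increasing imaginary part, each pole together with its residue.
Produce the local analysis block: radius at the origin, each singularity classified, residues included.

Radius of convergence at 0: 4/5.
At 4/5: a pole of order 1; residue 1/10.

Denominator factor (λ - 4/5): pole of order 1 at 4/5, modulus 4/5.
The radius of convergence is the smallest modulus among the singular points: 4/5.
At the order-1 pole 4/5 set g(λ) = (λ - (4/5))*f(λ) = 9/10 - λ.
Simple pole: residue = g(a) at a = 4/5, which is 1/10.


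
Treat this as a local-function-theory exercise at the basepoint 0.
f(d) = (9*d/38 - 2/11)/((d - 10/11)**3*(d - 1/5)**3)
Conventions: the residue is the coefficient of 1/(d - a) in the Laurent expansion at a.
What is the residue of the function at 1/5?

The residue is 1930781875/1142839854.

At the order-3 pole 1/5 set g(d) = (d - (1/5))^3*f(d) = (9*d/38 - 2/11)/(d - 10/11)**3.
Order-3 pole: residue = g''(a)/2; g''(1/5) = 1930781875/571419927, so the residue is 1930781875/1142839854.


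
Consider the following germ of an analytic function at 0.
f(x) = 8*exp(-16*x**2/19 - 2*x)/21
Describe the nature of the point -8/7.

There is no denominator, hence no pole anywhere.
The factor exp(-16*x**2/19 - 2*x) is entire.
So the germ continues analytically to -8/7.

The point is a regular point.


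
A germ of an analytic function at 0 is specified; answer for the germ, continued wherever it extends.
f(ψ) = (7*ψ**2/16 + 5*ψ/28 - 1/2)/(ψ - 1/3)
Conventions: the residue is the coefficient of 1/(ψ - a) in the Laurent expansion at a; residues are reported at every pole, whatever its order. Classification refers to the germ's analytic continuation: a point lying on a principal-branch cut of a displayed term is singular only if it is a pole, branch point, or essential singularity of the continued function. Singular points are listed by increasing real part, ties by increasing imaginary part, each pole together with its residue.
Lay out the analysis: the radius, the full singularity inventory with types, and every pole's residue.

Denominator factor (ψ - 1/3): pole of order 1 at 1/3, modulus 1/3.
The radius of convergence is the smallest modulus among the singular points: 1/3.
At the order-1 pole 1/3 set g(ψ) = (ψ - (1/3))*f(ψ) = 7*ψ**2/16 + 5*ψ/28 - 1/2.
Simple pole: residue = g(a) at a = 1/3, which is -395/1008.

Radius of convergence at 0: 1/3.
At 1/3: a pole of order 1; residue -395/1008.


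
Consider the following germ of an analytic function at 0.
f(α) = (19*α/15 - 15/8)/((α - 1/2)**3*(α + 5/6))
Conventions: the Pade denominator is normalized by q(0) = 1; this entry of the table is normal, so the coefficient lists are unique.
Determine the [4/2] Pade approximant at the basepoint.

The Pade approximant has numerator coefficients [18, -1940048/877175, 30468432/877175, 7042368/877175, 10309408/175435]; denominator coefficients [1, -745128/175435, 156144/35087].

Taylor coefficients needed (expand at 0): a_0 = 18, a_1 = 1856/25, a_2 = 33744/125, a_3 = 515136/625, a_4 = 7369184/3125, a_5 = 99184896/15625, a_6 = 1286490624/78125.
Write the denominator as Q(α) = 1 + q1*α + q2*α^2. Requiring Q*f - P = O(α^7) with deg P <= 4 kills the coefficients of α^5..α^6 in Q*f:
  α^5: a_5 + q1*a_4 + q2*a_3 = 0, i.e. 99184896/15625 + (7369184/3125)*q1 + (515136/625)*q2 = 0.
  α^6: a_6 + q1*a_5 + q2*a_4 = 0, i.e. 1286490624/78125 + (99184896/15625)*q1 + (7369184/3125)*q2 = 0.
Solving this linear system: q1 = -745128/175435, q2 = 156144/35087.
The numerator is Q*f truncated at degree 4: P0 = a_0 = 18; P1 = a_1 + q1*a_0 = -1940048/877175; P2 = a_2 + q1*a_1 + q2*a_0 = 30468432/877175; P3 = a_3 + q1*a_2 + q2*a_1 = 7042368/877175; P4 = a_4 + q1*a_3 + q2*a_2 = 10309408/175435.
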